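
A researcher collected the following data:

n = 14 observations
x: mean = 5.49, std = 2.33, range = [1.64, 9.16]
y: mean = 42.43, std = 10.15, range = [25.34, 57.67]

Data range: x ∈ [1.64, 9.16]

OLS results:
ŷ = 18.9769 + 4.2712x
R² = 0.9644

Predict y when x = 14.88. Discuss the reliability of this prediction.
ŷ = 82.5324, but this is extrapolation (above the data range [1.64, 9.16]) and may be unreliable.

Prediction calculation:
ŷ = 18.9769 + 4.2712 × 14.88
ŷ = 82.5324

Reliability:
- Data range: x ∈ [1.64, 9.16]
- Prediction point: x = 14.88 is 5.72 units above the observed range → this is EXTRAPOLATION, not interpolation

Why that matters here:
- The standard error of prediction grows with (x − x̄)², and x = 14.88 is far from x̄ = 5.49
- There are no observations near this x to validate the fitted line there
- R² describes fit only over the sampled x values; it says nothing about behaviour beyond them

A defensible statement: 'if the linear trend continued to x = 14.88, y would be about 82.5324' — the premise is untested.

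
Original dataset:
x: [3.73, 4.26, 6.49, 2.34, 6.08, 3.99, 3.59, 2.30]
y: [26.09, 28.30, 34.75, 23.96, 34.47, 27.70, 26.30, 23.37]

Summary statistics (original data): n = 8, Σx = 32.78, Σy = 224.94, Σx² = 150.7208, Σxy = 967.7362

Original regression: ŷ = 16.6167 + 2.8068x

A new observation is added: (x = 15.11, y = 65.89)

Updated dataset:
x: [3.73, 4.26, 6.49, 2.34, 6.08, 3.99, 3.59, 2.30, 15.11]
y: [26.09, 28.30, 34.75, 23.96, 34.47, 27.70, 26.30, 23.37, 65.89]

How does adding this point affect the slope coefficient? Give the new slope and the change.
Adding the point moves β₁ from 2.8068 to 3.3477, i.e. it increases by 0.5409 (+19.3%).

The new point has HIGH LEVERAGE: x = 15.11 is far from the original mean x̄ = 32.78/8 ≈ 4.10 (original range [2.30, 6.49]).

Step 1: Update the sums with the new point (n goes from 8 to 9)
Σx  = 32.78 + 15.11 = 47.89
Σy  = 224.94 + 65.89 = 290.83
Σx² = 150.7208 + 15.11² = 150.7208 + 228.3121 = 379.0329
Σxy = 967.7362 + 15.11×65.89 = 967.7362 + 995.5979 = 1963.3341

Step 2: Recompute the slope with b₁ = (nΣxy − ΣxΣy) / (nΣx² − (Σx)²)
Numerator   = 9×1963.3341 − 47.89×290.83 = 17670.0069 − 13927.8487 = 3742.1582
Denominator = 9×379.0329 − 47.89² = 3411.2961 − 2293.4521 = 1117.8440
b₁(new) = 3742.1582 / 1117.8440 = 3.3477

(Same formula on the original sums: (8×967.7362 − 32.78×224.94) / (8×150.7208 − 32.78²) = 368.3564 / 131.2380 = 2.8068, matching the given fit.)

Step 3: Change in slope
Δβ₁ = 3.3477 − 2.8068 = +0.5409
Relative change = +0.5409 / 2.8068 × 100% = +19.3%
→ the slope increases when the point is added.

Because the point sits above the extension of the original line at a high-leverage x, it tilts the fit up.
In practice: check such a point for data-entry or measurement error.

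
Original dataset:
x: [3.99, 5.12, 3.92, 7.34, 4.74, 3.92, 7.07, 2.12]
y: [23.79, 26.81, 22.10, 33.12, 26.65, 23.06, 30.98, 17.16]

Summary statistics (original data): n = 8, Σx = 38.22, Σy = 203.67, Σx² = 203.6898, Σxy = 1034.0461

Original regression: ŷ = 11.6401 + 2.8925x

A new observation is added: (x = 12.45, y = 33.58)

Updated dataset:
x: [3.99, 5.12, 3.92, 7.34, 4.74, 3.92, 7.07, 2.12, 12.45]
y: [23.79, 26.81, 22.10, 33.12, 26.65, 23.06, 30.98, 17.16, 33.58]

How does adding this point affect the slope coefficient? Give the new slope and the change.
The slope changes from 2.8925 to 1.5854 (change of -1.3071, or -45.2%).

The new point has HIGH LEVERAGE: x = 12.45 is far from the original mean x̄ = 38.22/8 ≈ 4.78 (original range [2.12, 7.34]).

Step 1: Update the sums with the new point (n goes from 8 to 9)
Σx  = 38.22 + 12.45 = 50.67
Σy  = 203.67 + 33.58 = 237.25
Σx² = 203.6898 + 12.45² = 203.6898 + 155.0025 = 358.6923
Σxy = 1034.0461 + 12.45×33.58 = 1034.0461 + 418.0710 = 1452.1171

Step 2: Recompute the slope with b₁ = (nΣxy − ΣxΣy) / (nΣx² − (Σx)²)
Numerator   = 9×1452.1171 − 50.67×237.25 = 13069.0539 − 12021.4575 = 1047.5964
Denominator = 9×358.6923 − 50.67² = 3228.2307 − 2567.4489 = 660.7818
b₁(new) = 1047.5964 / 660.7818 = 1.5854

(Same formula on the original sums: (8×1034.0461 − 38.22×203.67) / (8×203.6898 − 38.22²) = 488.1014 / 168.7500 = 2.8925, matching the given fit.)

Step 3: Change in slope
Δβ₁ = 1.5854 − 2.8925 = -1.3071
Relative change = -1.3071 / 2.8925 × 100% = -45.2%
→ the slope decreases when the point is added.

Because the point sits below the extension of the original line at a high-leverage x, it tilts the fit down.
In practice: check such a point for data-entry or measurement error; examine leverage (hᵢ) and Cook's distance rather than deleting it automatically.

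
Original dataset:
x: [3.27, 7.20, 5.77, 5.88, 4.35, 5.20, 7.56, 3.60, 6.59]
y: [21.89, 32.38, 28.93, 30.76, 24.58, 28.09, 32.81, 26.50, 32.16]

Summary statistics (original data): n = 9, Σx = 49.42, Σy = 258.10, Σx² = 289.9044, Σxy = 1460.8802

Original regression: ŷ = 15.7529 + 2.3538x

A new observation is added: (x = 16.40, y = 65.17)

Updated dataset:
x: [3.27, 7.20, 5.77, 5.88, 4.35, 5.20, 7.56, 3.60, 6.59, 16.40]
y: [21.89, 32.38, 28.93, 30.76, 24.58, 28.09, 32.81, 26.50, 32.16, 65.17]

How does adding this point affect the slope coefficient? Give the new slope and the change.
The slope changes from 2.3538 to 3.1989 (change of +0.8451, or +35.9%).

The new point has HIGH LEVERAGE: x = 16.40 is far from the original mean x̄ = 49.42/9 ≈ 5.49 (original range [3.27, 7.56]).

Step 1: Update the sums with the new point (n goes from 9 to 10)
Σx  = 49.42 + 16.40 = 65.82
Σy  = 258.10 + 65.17 = 323.27
Σx² = 289.9044 + 16.40² = 289.9044 + 268.9600 = 558.8644
Σxy = 1460.8802 + 16.40×65.17 = 1460.8802 + 1068.7880 = 2529.6682

Step 2: Recompute the slope with b₁ = (nΣxy − ΣxΣy) / (nΣx² − (Σx)²)
Numerator   = 10×2529.6682 − 65.82×323.27 = 25296.6820 − 21277.6314 = 4019.0506
Denominator = 10×558.8644 − 65.82² = 5588.6440 − 4332.2724 = 1256.3716
b₁(new) = 4019.0506 / 1256.3716 = 3.1989

(Same formula on the original sums: (9×1460.8802 − 49.42×258.10) / (9×289.9044 − 49.42²) = 392.6198 / 166.8032 = 2.3538, matching the given fit.)

Step 3: Change in slope
Δβ₁ = 3.1989 − 2.3538 = +0.8451
Relative change = +0.8451 / 2.3538 × 100% = +35.9%
→ the slope increases when the point is added.

Because the point sits above the extension of the original line at a high-leverage x, it tilts the fit up.
In practice: check such a point for data-entry or measurement error; investigate whether it comes from the same population as the rest of the sample.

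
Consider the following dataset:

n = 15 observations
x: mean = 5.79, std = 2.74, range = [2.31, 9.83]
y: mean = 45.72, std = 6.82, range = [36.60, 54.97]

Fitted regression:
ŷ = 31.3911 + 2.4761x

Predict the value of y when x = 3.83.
ŷ = 40.8746

Plug x = 3.83 into the fitted line:

ŷ = 31.3911 + 2.4761 × 3.83
ŷ = 31.3911 + 9.4835
ŷ = 40.8746

This is a point prediction; actual observations scatter around it by roughly the residual standard deviation.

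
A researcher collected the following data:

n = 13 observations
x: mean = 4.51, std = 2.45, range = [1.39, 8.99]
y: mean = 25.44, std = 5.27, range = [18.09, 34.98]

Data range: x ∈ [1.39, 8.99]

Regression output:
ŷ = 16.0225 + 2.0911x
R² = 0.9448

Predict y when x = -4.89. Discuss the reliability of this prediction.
ŷ = 5.7970 (extrapolation — x = -4.89 lies outside [1.39, 8.99], so reliability is low).

Prediction calculation:
ŷ = 16.0225 + 2.0911 × (-4.89)
ŷ = 5.7970

Reliability:
- Data range: x ∈ [1.39, 8.99]
- Prediction point: x = -4.89 is 6.28 units below the observed range → this is EXTRAPOLATION, not interpolation

Why that matters here:
- There are no observations near this x to validate the fitted line there
- R² describes fit only over the sampled x values; it says nothing about behaviour beyond them

Report the number if required, but flag clearly that it is an extrapolation.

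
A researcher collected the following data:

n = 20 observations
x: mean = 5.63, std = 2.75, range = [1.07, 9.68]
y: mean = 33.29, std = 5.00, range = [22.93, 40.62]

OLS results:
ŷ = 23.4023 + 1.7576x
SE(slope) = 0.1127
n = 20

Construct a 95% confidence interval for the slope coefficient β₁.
The 95% CI for β₁ is (1.5208, 1.9944)

Confidence interval for the slope:

The 95% CI for β₁ is: β̂₁ ± t*(α/2, n-2) × SE(β̂₁)

Step 1: Find critical t-value
- Confidence level = 0.95
- Degrees of freedom = n - 2 = 20 - 2 = 18
- t*(α/2, 18) = 2.1009

Step 2: Calculate margin of error
Margin = 2.1009 × 0.1127 = 0.2368

Step 3: Construct interval
CI = 1.7576 ± 0.2368
CI = (1.5208, 1.9944)

Interpretation: intervals built this way capture the true β₁ in 95% of repeated samples; here the plausible range for the per-unit effect of x on y is 1.5208 to 1.9944.
Since 0 is outside the interval, a two-sided test at α = 0.05 would reject H₀: β₁ = 0.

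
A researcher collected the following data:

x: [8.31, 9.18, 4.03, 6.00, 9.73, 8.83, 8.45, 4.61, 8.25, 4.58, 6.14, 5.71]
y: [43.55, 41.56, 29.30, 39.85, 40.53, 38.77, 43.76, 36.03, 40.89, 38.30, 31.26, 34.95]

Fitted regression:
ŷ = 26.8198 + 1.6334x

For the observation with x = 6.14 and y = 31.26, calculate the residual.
Residual = -5.5889

The residual is the difference between the actual value and the predicted value:

Residual = y - ŷ

Step 1: Calculate predicted value
ŷ = 26.8198 + 1.6334 × 6.14
ŷ = 36.8489

Step 2: Calculate residual
Residual = 31.26 - 36.8489
Residual = -5.5889

Sign check: y < ŷ, so the point is below the line and the fit overestimates here.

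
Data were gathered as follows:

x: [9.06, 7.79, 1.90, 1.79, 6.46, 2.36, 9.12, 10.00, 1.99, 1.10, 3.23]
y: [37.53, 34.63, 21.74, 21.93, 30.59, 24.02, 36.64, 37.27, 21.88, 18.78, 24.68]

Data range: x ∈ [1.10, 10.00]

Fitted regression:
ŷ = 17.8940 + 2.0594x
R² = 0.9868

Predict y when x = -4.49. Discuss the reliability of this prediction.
ŷ = 8.6473, but this is extrapolation (below the data range [1.10, 10.00]) and may be unreliable.

Prediction calculation:
ŷ = 17.8940 + 2.0594 × (-4.49)
ŷ = 8.6473

Reliability:
- Data range: x ∈ [1.10, 10.00]
- Prediction point: x = -4.49 is 5.59 units below the observed range → this is EXTRAPOLATION, not interpolation

Why that matters here:
- R² describes fit only over the sampled x values; it says nothing about behaviour beyond them
- There are no observations near this x to validate the fitted line there
- The linear relationship may not hold outside the observed range

The R² = 0.9868 only validates the fit within [1.10, 10.00]; treat ŷ = 8.6473 with caution.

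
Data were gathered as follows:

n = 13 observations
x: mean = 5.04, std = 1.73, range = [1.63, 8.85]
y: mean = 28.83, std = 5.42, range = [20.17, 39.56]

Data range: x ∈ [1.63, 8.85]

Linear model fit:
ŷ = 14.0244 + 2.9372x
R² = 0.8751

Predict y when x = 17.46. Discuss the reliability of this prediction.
ŷ = 65.3079, but this is extrapolation (above the data range [1.63, 8.85]) and may be unreliable.

Prediction calculation:
ŷ = 14.0244 + 2.9372 × 17.46
ŷ = 65.3079

Reliability:
- Data range: x ∈ [1.63, 8.85]
- Prediction point: x = 17.46 is 8.61 units above the observed range → this is EXTRAPOLATION, not interpolation

Why that matters here:
- There are no observations near this x to validate the fitted line there
- The standard error of prediction grows with (x − x̄)², and x = 17.46 is far from x̄ = 5.04
- R² describes fit only over the sampled x values; it says nothing about behaviour beyond them

The R² = 0.8751 only validates the fit within [1.63, 8.85]; treat ŷ = 65.3079 with caution.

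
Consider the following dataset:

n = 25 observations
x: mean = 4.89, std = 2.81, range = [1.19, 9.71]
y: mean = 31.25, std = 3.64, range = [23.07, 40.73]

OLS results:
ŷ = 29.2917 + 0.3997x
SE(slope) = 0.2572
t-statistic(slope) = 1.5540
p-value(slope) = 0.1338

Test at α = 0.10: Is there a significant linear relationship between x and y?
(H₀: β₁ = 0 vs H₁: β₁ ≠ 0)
Fail to reject H₀: p-value = 0.1338 ≥ α = 0.10. The linear relationship is not significant at the 10% level.

Hypothesis test for the slope coefficient:

H₀: β₁ = 0 (no linear relationship)
H₁: β₁ ≠ 0 (linear relationship exists)

Test statistic: t = β̂₁ / SE(β̂₁) = 0.3997 / 0.2572 = 1.5540

With df = 23, the two-sided p-value for |t| = 1.5540 is 0.1338.

Decision rule: reject H₀ if p-value < α.
p-value = 0.1338 ≥ α = 0.10 → fail to reject H₀.

There is not sufficient evidence at the 10% significance level to conclude that a linear relationship exists between x and y.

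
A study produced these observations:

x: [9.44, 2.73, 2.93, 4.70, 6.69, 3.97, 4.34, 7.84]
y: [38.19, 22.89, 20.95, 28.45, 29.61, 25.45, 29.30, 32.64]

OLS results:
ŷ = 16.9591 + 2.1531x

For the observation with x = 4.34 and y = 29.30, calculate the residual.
Residual = 2.9964

The residual is the difference between the actual value and the predicted value:

Residual = y - ŷ

Step 1: Calculate predicted value
ŷ = 16.9591 + 2.1531 × 4.34
ŷ = 26.3036

Step 2: Calculate residual
Residual = 29.30 - 26.3036
Residual = 2.9964

Interpretation: the model underestimates the actual value by 2.9964 at this point (positive residual → observation lies above the fitted line).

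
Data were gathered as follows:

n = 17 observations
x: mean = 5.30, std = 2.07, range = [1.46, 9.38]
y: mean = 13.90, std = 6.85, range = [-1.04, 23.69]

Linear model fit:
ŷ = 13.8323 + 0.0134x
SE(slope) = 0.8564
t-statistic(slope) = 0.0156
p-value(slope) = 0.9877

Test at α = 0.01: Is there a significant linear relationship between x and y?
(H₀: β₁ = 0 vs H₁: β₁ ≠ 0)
Fail to reject H₀: p-value = 0.9877 ≥ α = 0.01. The linear relationship is not significant at the 1% level.

Hypothesis test for the slope coefficient:

H₀: β₁ = 0 (no linear relationship)
H₁: β₁ ≠ 0 (linear relationship exists)

Test statistic: t = β̂₁ / SE(β̂₁) = 0.0134 / 0.8564 = 0.0156

p = 0.9877: how often a slope estimate this far from 0 (in SE units) would arise by chance if β₁ were truly 0.

Decision rule: reject H₀ if p-value < α.
p-value = 0.9877 ≥ α = 0.01 → fail to reject H₀.

At α = 0.01 the data do not provide convincing evidence of a nonzero slope.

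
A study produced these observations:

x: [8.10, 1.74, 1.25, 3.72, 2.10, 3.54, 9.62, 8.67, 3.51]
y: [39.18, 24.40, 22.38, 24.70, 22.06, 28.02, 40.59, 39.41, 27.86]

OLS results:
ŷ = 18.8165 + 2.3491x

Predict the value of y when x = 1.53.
ŷ = 22.4106

To predict y for x = 1.53, substitute into the regression equation:

ŷ = 18.8165 + 2.3491 × 1.53
ŷ = 18.8165 + 3.5941
ŷ = 22.4106

This is the fitted mean response at that x — an individual observation would come with a wider prediction interval.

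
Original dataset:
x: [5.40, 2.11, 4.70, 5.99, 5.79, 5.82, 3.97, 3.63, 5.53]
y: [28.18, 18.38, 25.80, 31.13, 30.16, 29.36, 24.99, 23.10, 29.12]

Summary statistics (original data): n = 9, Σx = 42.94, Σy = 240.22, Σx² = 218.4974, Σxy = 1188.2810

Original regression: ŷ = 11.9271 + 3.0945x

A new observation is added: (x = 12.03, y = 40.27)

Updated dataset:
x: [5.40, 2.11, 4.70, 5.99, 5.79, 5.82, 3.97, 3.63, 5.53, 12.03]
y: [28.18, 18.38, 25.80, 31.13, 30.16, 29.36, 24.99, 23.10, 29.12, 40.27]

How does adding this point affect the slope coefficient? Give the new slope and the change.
Adding the point moves β₁ from 3.0945 to 2.1438, i.e. it decreases by 0.9507 (-30.7%).

The new point has HIGH LEVERAGE: x = 12.03 is far from the original mean x̄ = 42.94/9 ≈ 4.77 (original range [2.11, 5.99]).

Step 1: Update the sums with the new point (n goes from 9 to 10)
Σx  = 42.94 + 12.03 = 54.97
Σy  = 240.22 + 40.27 = 280.49
Σx² = 218.4974 + 12.03² = 218.4974 + 144.7209 = 363.2183
Σxy = 1188.2810 + 12.03×40.27 = 1188.2810 + 484.4481 = 1672.7291

Step 2: Recompute the slope with b₁ = (nΣxy − ΣxΣy) / (nΣx² − (Σx)²)
Numerator   = 10×1672.7291 − 54.97×280.49 = 16727.2910 − 15418.5353 = 1308.7557
Denominator = 10×363.2183 − 54.97² = 3632.1830 − 3021.7009 = 610.4821
b₁(new) = 1308.7557 / 610.4821 = 2.1438

(Same formula on the original sums: (9×1188.2810 − 42.94×240.22) / (9×218.4974 − 42.94²) = 379.4822 / 122.6330 = 3.0945, matching the given fit.)

Step 3: Change in slope
Δβ₁ = 2.1438 − 3.0945 = -0.9507
Relative change = -0.9507 / 3.0945 × 100% = -30.7%
→ the slope decreases when the point is added.

Because the point sits below the extension of the original line at a high-leverage x, it tilts the fit down.
In practice: check such a point for data-entry or measurement error; refit with and without it and report both if conclusions differ.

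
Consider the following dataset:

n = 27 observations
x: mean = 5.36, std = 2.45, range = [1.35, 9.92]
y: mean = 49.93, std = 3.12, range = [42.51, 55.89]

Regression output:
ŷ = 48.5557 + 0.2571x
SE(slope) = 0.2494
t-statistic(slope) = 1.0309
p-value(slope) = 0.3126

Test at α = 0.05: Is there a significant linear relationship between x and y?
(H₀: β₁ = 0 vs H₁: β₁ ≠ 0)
Since p-value = 0.3126 ≥ α = 0.05, fail to reject H₀ — the slope is not significantly different from 0.

Hypothesis test for the slope coefficient:

H₀: β₁ = 0 (no linear relationship)
H₁: β₁ ≠ 0 (linear relationship exists)

Test statistic: t = β̂₁ / SE(β̂₁) = 0.2571 / 0.2494 = 1.0309

The p-value (0.3126) is the probability, under H₀, of a t-statistic at least as extreme as |t| = 1.0309 (two-sided, df = n − 2 = 25).

Decision rule: reject H₀ if p-value < α.
p-value = 0.3126 ≥ α = 0.05 → fail to reject H₀.

Conclusion: the linear association between x and y is not significant at the 5% level.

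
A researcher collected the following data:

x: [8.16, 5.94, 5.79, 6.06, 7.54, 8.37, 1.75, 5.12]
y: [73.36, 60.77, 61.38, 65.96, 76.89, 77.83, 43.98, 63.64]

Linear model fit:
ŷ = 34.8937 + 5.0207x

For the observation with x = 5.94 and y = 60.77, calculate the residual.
Residual = -3.9467

The residual is the difference between the actual value and the predicted value:

Residual = y - ŷ

Step 1: Calculate predicted value
ŷ = 34.8937 + 5.0207 × 5.94
ŷ = 64.7167

Step 2: Calculate residual
Residual = 60.77 - 64.7167
Residual = -3.9467

The residual is negative, so the observed y = 60.77 sits below the regression line (the line overestimates it by 3.9467).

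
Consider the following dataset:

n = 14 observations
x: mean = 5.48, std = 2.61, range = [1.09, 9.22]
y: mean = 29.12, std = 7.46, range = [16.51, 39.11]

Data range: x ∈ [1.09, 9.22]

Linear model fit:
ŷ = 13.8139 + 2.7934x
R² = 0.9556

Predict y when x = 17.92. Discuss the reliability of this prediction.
ŷ = 63.8716, but this is extrapolation (above the data range [1.09, 9.22]) and may be unreliable.

Prediction calculation:
ŷ = 13.8139 + 2.7934 × 17.92
ŷ = 63.8716

Reliability:
- Data range: x ∈ [1.09, 9.22]
- Prediction point: x = 17.92 is 8.70 units above the observed range → this is EXTRAPOLATION, not interpolation

Why that matters here:
- The standard error of prediction grows with (x − x̄)², and x = 17.92 is far from x̄ = 5.48
- Real relationships often flatten, saturate, or turn nonlinear at extremes
- R² describes fit only over the sampled x values; it says nothing about behaviour beyond them

Report the number if required, but flag clearly that it is an extrapolation.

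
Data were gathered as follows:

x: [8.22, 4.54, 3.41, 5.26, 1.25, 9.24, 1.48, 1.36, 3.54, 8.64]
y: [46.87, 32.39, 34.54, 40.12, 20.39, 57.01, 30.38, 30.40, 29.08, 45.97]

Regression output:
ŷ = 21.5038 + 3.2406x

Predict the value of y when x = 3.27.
ŷ = 32.1006

x = 3.27 lies inside the observed range [1.25, 9.24], so the fitted equation applies directly:

ŷ = 21.5038 + 3.2406 × 3.27
ŷ = 21.5038 + 10.5968
ŷ = 32.1006

This is the fitted mean response at that x — an individual observation would come with a wider prediction interval.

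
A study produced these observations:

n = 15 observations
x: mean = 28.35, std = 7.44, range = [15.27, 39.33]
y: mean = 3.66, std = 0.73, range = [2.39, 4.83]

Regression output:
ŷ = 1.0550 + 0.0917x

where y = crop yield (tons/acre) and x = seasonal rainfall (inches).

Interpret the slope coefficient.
On average, crop yield is about 0.0917 tons/acre higher for every extra inch of rainfall.

The slope coefficient β₁ = 0.0917 represents the marginal effect of rainfall on crop yield.

Interpretation:
- Rainfall up by 1 inch → predicted crop yield increases by 0.0917 tons/acre
- This is a linear approximation: the same per-unit change is assumed across the whole observed x range

The intercept β₀ = 1.0550 is the predicted crop yield when rainfall = 0; since the smallest observed x is 15.27, this is an extrapolation and mainly anchors the line.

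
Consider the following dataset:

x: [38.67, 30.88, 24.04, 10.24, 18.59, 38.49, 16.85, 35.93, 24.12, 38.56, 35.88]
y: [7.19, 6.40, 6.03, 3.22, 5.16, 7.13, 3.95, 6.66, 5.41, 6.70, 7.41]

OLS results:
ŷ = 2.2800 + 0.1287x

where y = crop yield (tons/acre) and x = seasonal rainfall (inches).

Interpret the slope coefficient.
On average, crop yield is about 0.1287 tons/acre higher for every extra inch of rainfall.

β₁ = 0.1287 is the change in predicted crop yield (tons/acre) per additional inch of rainfall.

Interpretation:
- Rainfall up by 1 inch → predicted crop yield increases by 0.1287 tons/acre
- The effect is assumed constant over the observed range of x (linearity)

The intercept β₀ = 2.2800 is the predicted crop yield when rainfall = 0; since the smallest observed x is 10.24, this is an extrapolation and mainly anchors the line.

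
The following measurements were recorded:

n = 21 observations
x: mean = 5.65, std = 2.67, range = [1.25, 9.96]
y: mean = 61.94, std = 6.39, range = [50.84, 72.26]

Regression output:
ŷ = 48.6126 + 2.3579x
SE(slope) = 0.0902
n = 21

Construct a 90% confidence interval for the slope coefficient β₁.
The 90% CI for β₁ is (2.2019, 2.5139)

Confidence interval for the slope:

The 90% CI for β₁ is: β̂₁ ± t*(α/2, n-2) × SE(β̂₁)

Step 1: Find critical t-value
- Confidence level = 0.9
- Degrees of freedom = n - 2 = 21 - 2 = 19
- t*(α/2, 19) = 1.7291

Step 2: Calculate margin of error
Margin = 1.7291 × 0.0902 = 0.1560

Step 3: Construct interval
CI = 2.3579 ± 0.1560
CI = (2.2019, 2.5139)

Interpretation: intervals built this way capture the true β₁ in 90% of repeated samples; here the plausible range for the per-unit effect of x on y is 2.2019 to 2.5139.
The interval does not include 0, suggesting a significant linear relationship.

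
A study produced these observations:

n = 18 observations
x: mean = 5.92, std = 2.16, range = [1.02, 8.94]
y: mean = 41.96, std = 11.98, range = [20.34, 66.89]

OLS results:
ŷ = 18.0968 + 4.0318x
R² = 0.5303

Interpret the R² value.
R² = 0.5303 means 53.03% of the variation in y is explained by the linear relationship with x. This indicates a moderate fit.

R² (coefficient of determination) measures the proportion of variance in y explained by the regression model.

Here R² = 0.5303:
- Explained: 53.03% of the variation in y
- Unexplained (residual): 100% − 53.03% = 46.97%
- Rule of thumb (below 0.3 weak; 0.3 to below 0.7 moderate; 0.7 and above strong) → moderate

Equivalently, for simple linear regression R² = r², so |r| = √0.5303 ≈ 0.7282.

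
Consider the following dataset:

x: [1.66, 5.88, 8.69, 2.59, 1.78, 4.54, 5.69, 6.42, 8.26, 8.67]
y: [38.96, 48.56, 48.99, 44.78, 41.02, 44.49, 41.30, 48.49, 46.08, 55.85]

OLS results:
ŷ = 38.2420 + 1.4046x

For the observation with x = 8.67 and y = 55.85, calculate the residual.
Residual = 5.4301

The residual is the difference between the actual value and the predicted value:

Residual = y - ŷ

Step 1: Calculate predicted value
ŷ = 38.2420 + 1.4046 × 8.67
ŷ = 50.4199

Step 2: Calculate residual
Residual = 55.85 - 50.4199
Residual = 5.4301

The residual is positive, so the observed y = 55.85 sits above the regression line (the line underestimates it by 5.4301).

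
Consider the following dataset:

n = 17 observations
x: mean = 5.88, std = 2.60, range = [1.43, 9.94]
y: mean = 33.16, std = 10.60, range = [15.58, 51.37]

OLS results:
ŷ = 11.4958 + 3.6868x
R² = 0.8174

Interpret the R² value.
About 81.74% of the variability in y is accounted for by the regression on x (R² = 0.8174) — a strong linear fit.

The coefficient of determination R² is the fraction of the total variation in y that the fitted line accounts for.

Here R² = 0.8174:
- Explained: 81.74% of the variation in y
- Unexplained (residual): 100% − 81.74% = 18.26%
- Rule of thumb (below 0.3 weak; 0.3 to below 0.7 moderate; 0.7 and above strong) → strong

Equivalently, for simple linear regression R² = r², so |r| = √0.8174 ≈ 0.9041.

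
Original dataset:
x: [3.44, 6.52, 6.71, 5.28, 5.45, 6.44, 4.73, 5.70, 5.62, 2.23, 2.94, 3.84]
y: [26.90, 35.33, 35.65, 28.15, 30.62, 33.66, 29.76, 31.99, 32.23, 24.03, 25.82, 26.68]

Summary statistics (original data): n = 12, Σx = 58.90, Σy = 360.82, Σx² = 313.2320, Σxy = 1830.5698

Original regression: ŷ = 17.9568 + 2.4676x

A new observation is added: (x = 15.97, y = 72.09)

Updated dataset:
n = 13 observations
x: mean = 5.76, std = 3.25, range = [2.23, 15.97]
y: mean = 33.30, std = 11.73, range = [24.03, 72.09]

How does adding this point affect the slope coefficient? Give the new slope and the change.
Adding the point moves β₁ from 2.4676 to 3.5645, i.e. it increases by 1.0969 (+44.5%).

x = 15.97 lies well outside the original x-range [2.23, 6.71] (x̄ ≈ 4.91), so this observation has high leverage and can move the slope substantially.

Step 1: Update the sums with the new point (n goes from 12 to 13)
Σx  = 58.90 + 15.97 = 74.87
Σy  = 360.82 + 72.09 = 432.91
Σx² = 313.2320 + 15.97² = 313.2320 + 255.0409 = 568.2729
Σxy = 1830.5698 + 15.97×72.09 = 1830.5698 + 1151.2773 = 2981.8471

Step 2: Recompute the slope with b₁ = (nΣxy − ΣxΣy) / (nΣx² − (Σx)²)
Numerator   = 13×2981.8471 − 74.87×432.91 = 38764.0123 − 32411.9717 = 6352.0406
Denominator = 13×568.2729 − 74.87² = 7387.5477 − 5605.5169 = 1782.0308
b₁(new) = 6352.0406 / 1782.0308 = 3.5645

(Same formula on the original sums: (12×1830.5698 − 58.90×360.82) / (12×313.2320 − 58.90²) = 714.5396 / 289.5740 = 2.4676, matching the given fit.)

Step 3: Change in slope
Δβ₁ = 3.5645 − 2.4676 = +1.0969
Relative change = +1.0969 / 2.4676 × 100% = +44.5%
→ the slope increases when the point is added.

Because the point sits above the extension of the original line at a high-leverage x, it tilts the fit up.
In practice: refit with and without it and report both if conclusions differ.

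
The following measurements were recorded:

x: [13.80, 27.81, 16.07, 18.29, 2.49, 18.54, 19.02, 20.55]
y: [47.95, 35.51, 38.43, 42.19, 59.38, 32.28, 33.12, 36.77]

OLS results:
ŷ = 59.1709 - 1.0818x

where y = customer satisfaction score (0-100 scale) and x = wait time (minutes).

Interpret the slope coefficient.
For each additional minute of wait time, predicted satisfaction score decreases by approximately 1.0818 points.

β₁ = -1.0818 is the change in predicted satisfaction score (points) per additional minute of wait time.

Interpretation:
- Wait time up by 1 minute → predicted satisfaction score decreases by 1.0818 points
- The effect is assumed constant over the observed range of x (linearity)
- The slope describes association in these data, not necessarily a causal effect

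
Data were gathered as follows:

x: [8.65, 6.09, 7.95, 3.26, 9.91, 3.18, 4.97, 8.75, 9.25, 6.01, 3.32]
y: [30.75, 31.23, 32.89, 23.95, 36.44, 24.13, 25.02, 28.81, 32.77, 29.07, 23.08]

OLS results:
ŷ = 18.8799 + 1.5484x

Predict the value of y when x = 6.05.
ŷ = 28.2477

To predict y for x = 6.05, substitute into the regression equation:

ŷ = 18.8799 + 1.5484 × 6.05
ŷ = 18.8799 + 9.3678
ŷ = 28.2477

This is the fitted mean response at that x — an individual observation would come with a wider prediction interval.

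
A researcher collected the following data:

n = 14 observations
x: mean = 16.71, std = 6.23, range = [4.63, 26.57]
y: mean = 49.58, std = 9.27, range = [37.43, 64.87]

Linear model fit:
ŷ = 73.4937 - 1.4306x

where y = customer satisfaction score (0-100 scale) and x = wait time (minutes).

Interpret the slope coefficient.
For each additional minute of wait time, predicted satisfaction score decreases by approximately 1.4306 points.

The slope β₁ = -1.4306 gives the rate at which the fitted satisfaction score changes with wait time.

Interpretation:
- Wait time up by 1 minute → predicted satisfaction score decreases by 1.4306 points
- The effect is assumed constant over the observed range of x (linearity)

(β₀ = 73.4937 is the fitted value at x = 0 and is not part of the slope interpretation.)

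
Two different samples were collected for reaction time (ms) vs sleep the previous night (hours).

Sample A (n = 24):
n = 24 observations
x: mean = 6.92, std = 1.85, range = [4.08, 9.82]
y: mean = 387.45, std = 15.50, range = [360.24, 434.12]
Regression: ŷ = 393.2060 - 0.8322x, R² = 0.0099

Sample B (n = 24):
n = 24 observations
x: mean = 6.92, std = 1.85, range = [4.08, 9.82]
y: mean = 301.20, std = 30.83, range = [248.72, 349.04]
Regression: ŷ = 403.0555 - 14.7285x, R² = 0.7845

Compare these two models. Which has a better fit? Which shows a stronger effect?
Model B has the better fit (R² = 0.7845 vs 0.0099). Model B shows the stronger effect (|β₁| = 14.7285 vs 0.8322).

Model Comparison:

Goodness of fit (R²):
- Model A: R² = 0.0099 → 0.99% of variance in reaction time explained
- Model B: R² = 0.7845 → 78.45% of variance in reaction time explained
- 0.7845 > 0.0099 → Model B has the better fit

Strength of effect — compare |β₁|:
- Model A: β₁ = -0.8322 → predicted reaction time falls 0.8322 ms per additional hour of sleep
- Model B: β₁ = -14.7285 → predicted reaction time falls 14.7285 ms per additional hour of sleep
- |-0.8322| < |-14.7285| → Model B shows the stronger marginal effect

Note: A steeper slope doesn't make a better model if the scatter around the line is large.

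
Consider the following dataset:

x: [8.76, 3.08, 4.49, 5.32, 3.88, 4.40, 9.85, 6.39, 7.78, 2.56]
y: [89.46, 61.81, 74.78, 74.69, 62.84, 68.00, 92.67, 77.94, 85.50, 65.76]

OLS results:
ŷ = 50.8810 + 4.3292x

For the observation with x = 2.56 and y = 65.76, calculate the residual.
Residual = 3.7962

The residual is the difference between the actual value and the predicted value:

Residual = y - ŷ

Step 1: Calculate predicted value
ŷ = 50.8810 + 4.3292 × 2.56
ŷ = 61.9638

Step 2: Calculate residual
Residual = 65.76 - 61.9638
Residual = 3.7962

The residual is positive, so the observed y = 65.76 sits above the regression line (the line underestimates it by 3.7962).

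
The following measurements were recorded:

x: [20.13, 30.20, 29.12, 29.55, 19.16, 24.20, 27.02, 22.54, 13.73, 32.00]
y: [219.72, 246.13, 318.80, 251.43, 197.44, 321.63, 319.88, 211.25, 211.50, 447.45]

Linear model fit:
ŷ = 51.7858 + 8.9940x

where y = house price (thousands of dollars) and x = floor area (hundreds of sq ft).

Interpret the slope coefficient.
On average, house price is about 8.9940 thousand dollars higher for every extra hundred sq ft of floor area.

β₁ = 8.9940 is the change in predicted house price (thousand dollars) per additional hundred sq ft of floor area.

Interpretation:
- Floor area up by 1 hundred sq ft → predicted house price increases by 8.9940 thousand dollars
- The effect is assumed constant over the observed range of x (linearity)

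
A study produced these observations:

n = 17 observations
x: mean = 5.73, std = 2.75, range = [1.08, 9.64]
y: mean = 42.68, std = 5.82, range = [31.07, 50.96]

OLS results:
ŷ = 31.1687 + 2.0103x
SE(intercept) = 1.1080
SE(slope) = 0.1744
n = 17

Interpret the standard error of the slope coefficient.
SE(slope) = 0.1744 measures the uncertainty in the estimated slope. The coefficient is estimated precisely (SE/|β̂₁| = 8.7%).

What SE measures:
- The standard error quantifies the sampling variability of the coefficient estimate
- It is the estimated standard deviation of β̂₁ across hypothetical repeated samples of the same size
- Smaller SE → more precise estimate

Relative precision:
- SE / |β̂₁| = 0.1744 / 2.0103 = 8.7%
- Rule of thumb (under 20%: precise; 20% to under 50%: moderately precise; 50% or more: imprecise) → precise

Link to the t-test: t = β̂₁ / SE(β̂₁) = 2.0103 / 0.1744 = 11.5269, the statistic for H₀: β₁ = 0.

What drives SE(β̂₁): more residual scatter → larger SE; larger n (here n = 17) → smaller SE; wider spread of x values → smaller SE.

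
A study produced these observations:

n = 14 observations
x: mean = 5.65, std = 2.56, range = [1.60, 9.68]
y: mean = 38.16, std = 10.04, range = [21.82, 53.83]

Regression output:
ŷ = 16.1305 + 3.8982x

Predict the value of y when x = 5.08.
ŷ = 35.9334

x = 5.08 lies inside the observed range [1.60, 9.68], so the fitted equation applies directly:

ŷ = 16.1305 + 3.8982 × 5.08
ŷ = 16.1305 + 19.8029
ŷ = 35.9334

This is a point prediction; actual observations scatter around it by roughly the residual standard deviation.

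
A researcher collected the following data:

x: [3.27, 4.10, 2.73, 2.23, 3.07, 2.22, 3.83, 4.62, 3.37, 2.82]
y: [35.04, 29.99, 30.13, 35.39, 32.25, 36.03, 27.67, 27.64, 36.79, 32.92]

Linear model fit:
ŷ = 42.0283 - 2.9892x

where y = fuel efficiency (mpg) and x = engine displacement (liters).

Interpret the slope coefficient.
On average, fuel efficiency is about 2.9892 mpg lower for every extra liter of engine displacement.

The slope coefficient β₁ = -2.9892 represents the marginal effect of engine displacement on fuel efficiency.

Interpretation:
- Engine displacement up by 1 liter → predicted fuel efficiency decreases by 2.9892 mpg
- The effect is assumed constant over the observed range of x (linearity)

(β₀ = 42.0283 is the fitted value at x = 0 and is not part of the slope interpretation.)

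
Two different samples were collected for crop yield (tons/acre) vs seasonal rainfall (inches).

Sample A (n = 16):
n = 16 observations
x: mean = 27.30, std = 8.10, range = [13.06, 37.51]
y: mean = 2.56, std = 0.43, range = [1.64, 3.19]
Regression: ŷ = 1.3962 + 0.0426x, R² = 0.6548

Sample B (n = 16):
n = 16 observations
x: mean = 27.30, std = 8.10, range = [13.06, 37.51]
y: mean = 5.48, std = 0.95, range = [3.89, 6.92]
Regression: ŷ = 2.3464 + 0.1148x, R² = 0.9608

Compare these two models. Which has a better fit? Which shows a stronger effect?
Model B has the better fit (R² = 0.9608 vs 0.6548). Model B shows the stronger effect (|β₁| = 0.1148 vs 0.0426).

Model Comparison:

Goodness of fit (R²):
- Model A: R² = 0.6548 → 65.48% of variance in crop yield explained
- Model B: R² = 0.9608 → 96.08% of variance in crop yield explained
- 0.9608 > 0.6548 → Model B has the better fit

Effect size (slope magnitude):
- Model A: β₁ = 0.0426 → predicted crop yield rises 0.0426 tons/acre per additional inch of rainfall
- Model B: β₁ = 0.1148 → predicted crop yield rises 0.1148 tons/acre per additional inch of rainfall
- |0.0426| < |0.1148| → Model B shows the stronger marginal effect

Note: A steeper slope doesn't make a better model if the scatter around the line is large.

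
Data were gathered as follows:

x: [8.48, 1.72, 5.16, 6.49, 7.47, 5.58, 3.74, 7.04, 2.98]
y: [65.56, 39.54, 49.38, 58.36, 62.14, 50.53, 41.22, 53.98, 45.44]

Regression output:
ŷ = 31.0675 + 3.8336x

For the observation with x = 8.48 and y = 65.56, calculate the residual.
Residual = 1.9836

The residual is the difference between the actual value and the predicted value:

Residual = y - ŷ

Step 1: Calculate predicted value
ŷ = 31.0675 + 3.8336 × 8.48
ŷ = 63.5764

Step 2: Calculate residual
Residual = 65.56 - 63.5764
Residual = 1.9836

Interpretation: the model underestimates the actual value by 1.9836 at this point (positive residual → observation lies above the fitted line).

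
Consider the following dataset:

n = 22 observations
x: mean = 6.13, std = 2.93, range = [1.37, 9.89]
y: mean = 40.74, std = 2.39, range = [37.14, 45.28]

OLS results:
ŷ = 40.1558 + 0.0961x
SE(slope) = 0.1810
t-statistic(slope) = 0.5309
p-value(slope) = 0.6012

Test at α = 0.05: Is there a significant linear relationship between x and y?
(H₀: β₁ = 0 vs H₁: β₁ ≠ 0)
Fail to reject H₀: p-value = 0.6012 ≥ α = 0.05. The linear relationship is not significant at the 5% level.

Hypothesis test for the slope coefficient:

H₀: β₁ = 0 (no linear relationship)
H₁: β₁ ≠ 0 (linear relationship exists)

Test statistic: t = β̂₁ / SE(β̂₁) = 0.0961 / 0.1810 = 0.5309

p = 0.6012: how often a slope estimate this far from 0 (in SE units) would arise by chance if β₁ were truly 0.

Decision rule: reject H₀ if p-value < α.
p-value = 0.6012 ≥ α = 0.05 → fail to reject H₀.

There is not sufficient evidence at the 5% significance level to conclude that a linear relationship exists between x and y.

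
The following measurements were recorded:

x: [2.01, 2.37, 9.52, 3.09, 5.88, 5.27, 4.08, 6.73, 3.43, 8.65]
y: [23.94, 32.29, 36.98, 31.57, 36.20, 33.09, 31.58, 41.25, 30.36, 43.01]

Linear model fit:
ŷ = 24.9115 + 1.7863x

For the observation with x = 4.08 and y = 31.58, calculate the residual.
Residual = -0.6196

The residual is the difference between the actual value and the predicted value:

Residual = y - ŷ

Step 1: Calculate predicted value
ŷ = 24.9115 + 1.7863 × 4.08
ŷ = 32.1996

Step 2: Calculate residual
Residual = 31.58 - 32.1996
Residual = -0.6196

The residual is negative, so the observed y = 31.58 sits below the regression line (the line overestimates it by 0.6196).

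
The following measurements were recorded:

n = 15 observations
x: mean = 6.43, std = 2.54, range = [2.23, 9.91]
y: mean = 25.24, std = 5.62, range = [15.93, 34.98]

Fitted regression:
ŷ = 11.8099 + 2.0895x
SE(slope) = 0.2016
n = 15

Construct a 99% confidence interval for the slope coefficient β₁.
The 99% CI for β₁ is (1.4822, 2.6968)

Confidence interval for the slope:

The 99% CI for β₁ is: β̂₁ ± t*(α/2, n-2) × SE(β̂₁)

Step 1: Find critical t-value
- Confidence level = 0.99
- Degrees of freedom = n - 2 = 15 - 2 = 13
- t*(α/2, 13) = 3.0123

Step 2: Calculate margin of error
Margin = 3.0123 × 0.2016 = 0.6073

Step 3: Construct interval
CI = 2.0895 ± 0.6073
CI = (1.4822, 2.6968)

Interpretation: intervals built this way capture the true β₁ in 99% of repeated samples; here the plausible range for the per-unit effect of x on y is 1.4822 to 2.6968.
Both endpoints are positive, so the data support a genuinely positive slope at this confidence level.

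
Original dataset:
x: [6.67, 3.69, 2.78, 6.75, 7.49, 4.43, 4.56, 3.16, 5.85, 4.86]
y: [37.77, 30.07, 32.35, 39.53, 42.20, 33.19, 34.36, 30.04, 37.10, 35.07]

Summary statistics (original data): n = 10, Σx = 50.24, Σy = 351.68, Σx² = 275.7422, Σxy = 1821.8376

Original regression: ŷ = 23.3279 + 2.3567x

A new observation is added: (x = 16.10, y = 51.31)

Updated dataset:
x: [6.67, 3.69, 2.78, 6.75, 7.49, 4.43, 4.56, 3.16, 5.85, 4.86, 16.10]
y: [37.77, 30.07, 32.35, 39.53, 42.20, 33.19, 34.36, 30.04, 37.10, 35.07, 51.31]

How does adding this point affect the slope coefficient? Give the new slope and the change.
Adding the point moves β₁ from 2.3567 to 1.6130, i.e. it decreases by 0.7437 (-31.6%).

The new point has HIGH LEVERAGE: x = 16.10 is far from the original mean x̄ = 50.24/10 ≈ 5.02 (original range [2.78, 7.49]).

Step 1: Update the sums with the new point (n goes from 10 to 11)
Σx  = 50.24 + 16.10 = 66.34
Σy  = 351.68 + 51.31 = 402.99
Σx² = 275.7422 + 16.10² = 275.7422 + 259.2100 = 534.9522
Σxy = 1821.8376 + 16.10×51.31 = 1821.8376 + 826.0910 = 2647.9286

Step 2: Recompute the slope with b₁ = (nΣxy − ΣxΣy) / (nΣx² − (Σx)²)
Numerator   = 11×2647.9286 − 66.34×402.99 = 29127.2146 − 26734.3566 = 2392.8580
Denominator = 11×534.9522 − 66.34² = 5884.4742 − 4400.9956 = 1483.4786
b₁(new) = 2392.8580 / 1483.4786 = 1.6130

(Same formula on the original sums: (10×1821.8376 − 50.24×351.68) / (10×275.7422 − 50.24²) = 549.9728 / 233.3644 = 2.3567, matching the given fit.)

Step 3: Change in slope
Δβ₁ = 1.6130 − 2.3567 = -0.7437
Relative change = -0.7437 / 2.3567 × 100% = -31.6%
→ the slope decreases when the point is added.

A high-leverage point only changes the slope if it is off the original line; here y = 51.31 is below the original trend, so the slope decreases.
In practice: examine leverage (hᵢ) and Cook's distance rather than deleting it automatically.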